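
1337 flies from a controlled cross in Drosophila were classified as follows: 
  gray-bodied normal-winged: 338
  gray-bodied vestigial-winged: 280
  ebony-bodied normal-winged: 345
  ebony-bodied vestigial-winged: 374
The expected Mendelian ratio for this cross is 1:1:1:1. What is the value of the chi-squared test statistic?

13.920

Total ratio parts = 4. Expected numbers out of 1337:
  gray-bodied normal-winged: 1337 × 1/4 = 334.25
  gray-bodied vestigial-winged: 1337 × 1/4 = 334.25
  ebony-bodied normal-winged: 1337 × 1/4 = 334.25
  ebony-bodied vestigial-winged: 1337 × 1/4 = 334.25
χ² = Σ (O − E)² / E
  gray-bodied normal-winged: (338 − 334.25)² / 334.25 = 0.0421
  gray-bodied vestigial-winged: (280 − 334.25)² / 334.25 = 8.8050
  ebony-bodied normal-winged: (345 − 334.25)² / 334.25 = 0.3457
  ebony-bodied vestigial-winged: (374 − 334.25)² / 334.25 = 4.7272
χ² = 0.0421 + 8.8050 + 0.3457 + 4.7272 = 13.920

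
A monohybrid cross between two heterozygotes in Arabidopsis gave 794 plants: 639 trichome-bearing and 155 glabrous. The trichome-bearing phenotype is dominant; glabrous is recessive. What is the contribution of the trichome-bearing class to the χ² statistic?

For a monohybrid cross between heterozygotes with complete dominance, the expected phenotypic ratio is 3:1.
Under the 3:1 hypothesis (Σ ratio = 4, N = 794):
  trichome-bearing: 794 × 3/4 = 595.5
  glabrous: 794 × 1/4 = 198.5
Contribution of trichome-bearing: (639 − 595.5)² / 595.5 = 3.1776

3.178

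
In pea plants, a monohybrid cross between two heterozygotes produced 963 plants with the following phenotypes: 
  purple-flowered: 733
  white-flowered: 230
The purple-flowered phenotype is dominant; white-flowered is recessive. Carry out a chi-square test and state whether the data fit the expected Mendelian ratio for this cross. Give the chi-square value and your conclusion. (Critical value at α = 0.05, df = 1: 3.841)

0.640; consistent

For a monohybrid cross between heterozygotes with complete dominance, the expected phenotypic ratio is 3:1.
Total ratio parts = 4. Expected numbers out of 963:
  purple-flowered: 963 × 3/4 = 722.25
  white-flowered: 963 × 1/4 = 240.75
χ² = Σ (O − E)² / E
  purple-flowered: (733 − 722.25)² / 722.25 = 0.1600
  white-flowered: (230 − 240.75)² / 240.75 = 0.4800
χ² = 0.1600 + 0.4800 = 0.640
Degrees of freedom = 2 − 1 = 1; critical value at α = 0.05 is 3.841.
Since 0.640 < 3.841, we fail to reject the null hypothesis — the data are consistent with the 3:1 ratio.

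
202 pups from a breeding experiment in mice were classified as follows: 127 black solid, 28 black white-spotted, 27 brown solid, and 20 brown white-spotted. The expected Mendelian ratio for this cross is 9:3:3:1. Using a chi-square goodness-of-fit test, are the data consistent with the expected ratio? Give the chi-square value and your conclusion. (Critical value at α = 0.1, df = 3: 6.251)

Total ratio parts = 16. Expected numbers out of 202:
  black solid: 202 × 9/16 = 113.625
  black white-spotted: 202 × 3/16 = 37.875
  brown solid: 202 × 3/16 = 37.875
  brown white-spotted: 202 × 1/16 = 12.625
χ² = Σ (O − E)² / E
  black solid: (127 − 113.625)² / 113.625 = 1.5744
  black white-spotted: (28 − 37.875)² / 37.875 = 2.5747
  brown solid: (27 − 37.875)² / 37.875 = 3.1225
  brown white-spotted: (20 − 12.625)² / 12.625 = 4.3082
χ² = 1.5744 + 2.5747 + 3.1225 + 4.3082 = 11.5798 ≈ 11.580
Degrees of freedom = 4 − 1 = 3; critical value at α = 0.1 is 6.251.
Since 11.580 > 6.251, we reject the null hypothesis — the data do not fit the 9:3:3:1 ratio.

11.580; not consistent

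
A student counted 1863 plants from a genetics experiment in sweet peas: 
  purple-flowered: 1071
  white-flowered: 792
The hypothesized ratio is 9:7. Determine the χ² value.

1.160

Under the 9:7 hypothesis (Σ ratio = 16, N = 1863):
  purple-flowered: 1863 × 9/16 = 1047.9375
  white-flowered: 1863 × 7/16 = 815.0625
χ² = Σ (O − E)² / E
  purple-flowered: (1071 − 1047.9375)² / 1047.9375 = 0.5075
  white-flowered: (792 − 815.0625)² / 815.0625 = 0.6526
χ² = 0.5075 + 0.6526 = 1.1601 ≈ 1.160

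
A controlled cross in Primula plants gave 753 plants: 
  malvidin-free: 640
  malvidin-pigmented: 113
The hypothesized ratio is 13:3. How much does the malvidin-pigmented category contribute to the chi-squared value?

5.628

Total ratio parts = 16. Expected numbers out of 753:
  malvidin-free: 753 × 13/16 = 611.8125
  malvidin-pigmented: 753 × 3/16 = 141.1875
Contribution of malvidin-pigmented: (113 − 141.1875)² / 141.1875 = 5.6275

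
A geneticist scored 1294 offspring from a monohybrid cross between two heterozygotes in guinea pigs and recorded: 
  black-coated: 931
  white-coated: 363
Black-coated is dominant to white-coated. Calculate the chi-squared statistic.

For a monohybrid cross between heterozygotes with complete dominance, the expected phenotypic ratio is 3:1.
Total ratio parts = 4. Expected numbers out of 1294:
  black-coated: 1294 × 3/4 = 970.5
  white-coated: 1294 × 1/4 = 323.5
χ² = Σ (O − E)² / E
  black-coated: (931 − 970.5)² / 970.5 = 1.6077
  white-coated: (363 − 323.5)² / 323.5 = 4.8230
χ² = 1.6077 + 4.8230 = 6.4307 ≈ 6.431

6.431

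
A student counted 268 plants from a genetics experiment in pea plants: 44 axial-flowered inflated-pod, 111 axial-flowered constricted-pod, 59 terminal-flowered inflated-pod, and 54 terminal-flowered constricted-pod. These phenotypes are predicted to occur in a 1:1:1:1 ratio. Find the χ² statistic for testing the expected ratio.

40.269

Under the 1:1:1:1 hypothesis (Σ ratio = 4, N = 268):
  axial-flowered inflated-pod: 268 × 1/4 = 67
  axial-flowered constricted-pod: 268 × 1/4 = 67
  terminal-flowered inflated-pod: 268 × 1/4 = 67
  terminal-flowered constricted-pod: 268 × 1/4 = 67
χ² = Σ (O − E)² / E
  axial-flowered inflated-pod: (44 − 67)² / 67 = 7.8955
  axial-flowered constricted-pod: (111 − 67)² / 67 = 28.8955
  terminal-flowered inflated-pod: (59 − 67)² / 67 = 0.9552
  terminal-flowered constricted-pod: (54 − 67)² / 67 = 2.5224
χ² = 7.8955 + 28.8955 + 0.9552 + 2.5224 = 40.2686 ≈ 40.269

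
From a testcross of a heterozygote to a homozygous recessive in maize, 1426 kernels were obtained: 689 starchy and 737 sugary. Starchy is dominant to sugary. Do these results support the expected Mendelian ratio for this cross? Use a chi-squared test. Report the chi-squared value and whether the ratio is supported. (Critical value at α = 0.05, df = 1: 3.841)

A testcross of a heterozygote (Aa × aa) gives a 1:1 phenotypic ratio.
Under the 1:1 hypothesis (Σ ratio = 2, N = 1426):
  starchy: 1426 × 1/2 = 713
  sugary: 1426 × 1/2 = 713
χ² = Σ (O − E)² / E
  starchy: (689 − 713)² / 713 = 0.8079
  sugary: (737 − 713)² / 713 = 0.8079
χ² = 0.8079 + 0.8079 = 1.6158 ≈ 1.616
Degrees of freedom = 2 − 1 = 1; critical value at α = 0.05 is 3.841.
Since 1.616 < 3.841, we fail to reject the null hypothesis — the data are consistent with the 1:1 ratio.

1.616; consistent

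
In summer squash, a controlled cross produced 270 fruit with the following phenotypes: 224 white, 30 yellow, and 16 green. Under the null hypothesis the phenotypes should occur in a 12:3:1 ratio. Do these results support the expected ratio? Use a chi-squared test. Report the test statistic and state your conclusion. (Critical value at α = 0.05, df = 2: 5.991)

10.731; not consistent

Expected counts for N = 270 under a 12:3:1 ratio (total parts = 16):
  white: 270 × 12/16 = 202.5
  yellow: 270 × 3/16 = 50.625
  green: 270 × 1/16 = 16.875
χ² = Σ (O − E)² / E
  white: (224 − 202.5)² / 202.5 = 2.2827
  yellow: (30 − 50.625)² / 50.625 = 8.4028
  green: (16 − 16.875)² / 16.875 = 0.0454
χ² = 2.2827 + 8.4028 + 0.0454 = 10.7309 ≈ 10.731
Degrees of freedom = 3 − 1 = 2; critical value at α = 0.05 is 5.991.
Since 10.731 > 5.991, we reject the null hypothesis — the data do not fit the 12:3:1 ratio.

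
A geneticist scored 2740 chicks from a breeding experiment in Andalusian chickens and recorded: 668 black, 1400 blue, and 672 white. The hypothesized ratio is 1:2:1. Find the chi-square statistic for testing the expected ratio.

Expected counts for N = 2740 under a 1:2:1 ratio (total parts = 4):
  black: 2740 × 1/4 = 685
  blue: 2740 × 2/4 = 1370
  white: 2740 × 1/4 = 685
χ² = Σ (O − E)² / E
  black: (668 − 685)² / 685 = 0.4219
  blue: (1400 − 1370)² / 1370 = 0.6569
  white: (672 − 685)² / 685 = 0.2467
χ² = 0.4219 + 0.6569 + 0.2467 = 1.3255 ≈ 1.326

1.326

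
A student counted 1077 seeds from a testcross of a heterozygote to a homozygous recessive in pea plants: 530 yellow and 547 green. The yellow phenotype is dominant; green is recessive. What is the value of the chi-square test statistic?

0.268

A testcross of a heterozygote (Aa × aa) gives a 1:1 phenotypic ratio.
Total ratio parts = 2. Expected numbers out of 1077:
  yellow: 1077 × 1/2 = 538.5
  green: 1077 × 1/2 = 538.5
χ² = Σ (O − E)² / E
  yellow: (530 − 538.5)² / 538.5 = 0.1342
  green: (547 − 538.5)² / 538.5 = 0.1342
χ² = 0.1342 + 0.1342 = 0.2684 ≈ 0.268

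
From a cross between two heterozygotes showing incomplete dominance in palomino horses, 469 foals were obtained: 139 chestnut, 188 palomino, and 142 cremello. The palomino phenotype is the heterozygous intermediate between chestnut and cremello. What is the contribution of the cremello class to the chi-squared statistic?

5.224

With incomplete dominance, a heterozygote × heterozygote cross gives a 1:2:1 phenotypic ratio.
Expected counts for N = 469 under a 1:2:1 ratio (total parts = 4):
  chestnut: 469 × 1/4 = 117.25
  palomino: 469 × 2/4 = 234.5
  cremello: 469 × 1/4 = 117.25
Contribution of cremello: (142 − 117.25)² / 117.25 = 5.2244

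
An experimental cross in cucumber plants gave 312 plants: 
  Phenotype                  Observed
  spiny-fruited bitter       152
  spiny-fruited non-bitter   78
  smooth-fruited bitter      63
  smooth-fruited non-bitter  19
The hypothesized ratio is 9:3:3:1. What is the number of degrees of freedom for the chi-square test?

A goodness-of-fit test with 4 phenotype classes has df = 4 − 1 = 3.

3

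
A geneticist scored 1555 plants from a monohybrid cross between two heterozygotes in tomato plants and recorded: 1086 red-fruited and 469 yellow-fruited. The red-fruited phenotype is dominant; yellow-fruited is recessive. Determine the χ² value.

For a monohybrid cross between heterozygotes with complete dominance, the expected phenotypic ratio is 3:1.
Total ratio parts = 4. Expected numbers out of 1555:
  red-fruited: 1555 × 3/4 = 1166.25
  yellow-fruited: 1555 × 1/4 = 388.75
χ² = Σ (O − E)² / E
  red-fruited: (1086 − 1166.25)² / 1166.25 = 5.5220
  yellow-fruited: (469 − 388.75)² / 388.75 = 16.5661
χ² = 5.5220 + 16.5661 = 22.0881 ≈ 22.088

22.088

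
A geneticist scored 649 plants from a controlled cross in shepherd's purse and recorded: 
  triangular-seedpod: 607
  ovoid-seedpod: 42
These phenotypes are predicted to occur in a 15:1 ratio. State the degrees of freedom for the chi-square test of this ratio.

1

A goodness-of-fit test with 2 phenotype classes has df = 2 − 1 = 1.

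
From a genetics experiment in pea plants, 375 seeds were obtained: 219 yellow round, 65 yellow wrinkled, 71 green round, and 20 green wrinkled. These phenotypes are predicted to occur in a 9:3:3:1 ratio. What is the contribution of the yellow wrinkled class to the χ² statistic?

0.401

The 9:3:3:1 ratio has 16 parts, so with N = 375 the expected counts are:
  yellow round: 375 × 9/16 = 210.9375
  yellow wrinkled: 375 × 3/16 = 70.3125
  green round: 375 × 3/16 = 70.3125
  green wrinkled: 375 × 1/16 = 23.4375
Contribution of yellow wrinkled: (65 − 70.3125)² / 70.3125 = 0.4014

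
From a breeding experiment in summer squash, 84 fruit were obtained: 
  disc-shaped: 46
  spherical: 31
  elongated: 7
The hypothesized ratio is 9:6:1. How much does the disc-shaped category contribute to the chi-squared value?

Expected counts for N = 84 under a 9:6:1 ratio (total parts = 16):
  disc-shaped: 84 × 9/16 = 47.25
  spherical: 84 × 6/16 = 31.5
  elongated: 84 × 1/16 = 5.25
Contribution of disc-shaped: (46 − 47.25)² / 47.25 = 0.0331

0.033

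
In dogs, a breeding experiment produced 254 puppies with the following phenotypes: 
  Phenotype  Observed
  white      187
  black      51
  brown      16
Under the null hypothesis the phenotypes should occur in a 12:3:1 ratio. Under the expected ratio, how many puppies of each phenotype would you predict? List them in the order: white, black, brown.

Expected counts for N = 254 under a 12:3:1 ratio (total parts = 16):
  white: 254 × 12/16 = 190.5
  black: 254 × 3/16 = 47.625
  brown: 254 × 1/16 = 15.875

190.5, 47.625, 15.875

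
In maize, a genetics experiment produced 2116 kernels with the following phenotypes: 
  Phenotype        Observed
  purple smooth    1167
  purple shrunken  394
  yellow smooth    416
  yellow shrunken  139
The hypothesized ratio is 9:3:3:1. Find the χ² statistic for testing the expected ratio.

1.752

The 9:3:3:1 ratio has 16 parts, so with N = 2116 the expected counts are:
  purple smooth: 2116 × 9/16 = 1190.25
  purple shrunken: 2116 × 3/16 = 396.75
  yellow smooth: 2116 × 3/16 = 396.75
  yellow shrunken: 2116 × 1/16 = 132.25
χ² = Σ (O − E)² / E
  purple smooth: (1167 − 1190.25)² / 1190.25 = 0.4542
  purple shrunken: (394 − 396.75)² / 396.75 = 0.0191
  yellow smooth: (416 − 396.75)² / 396.75 = 0.9340
  yellow shrunken: (139 − 132.25)² / 132.25 = 0.3445
χ² = 0.4542 + 0.0191 + 0.9340 + 0.3445 = 1.7518 ≈ 1.752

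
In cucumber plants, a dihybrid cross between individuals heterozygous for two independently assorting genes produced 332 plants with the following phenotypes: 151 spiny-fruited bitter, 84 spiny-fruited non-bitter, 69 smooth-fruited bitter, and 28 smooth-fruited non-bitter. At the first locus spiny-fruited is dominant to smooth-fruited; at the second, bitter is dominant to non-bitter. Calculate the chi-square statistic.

17.708

A dihybrid F₂ with independent assortment and complete dominance at both loci gives a 9:3:3:1 phenotypic ratio.
Under the 9:3:3:1 hypothesis (Σ ratio = 16, N = 332):
  spiny-fruited bitter: 332 × 9/16 = 186.75
  spiny-fruited non-bitter: 332 × 3/16 = 62.25
  smooth-fruited bitter: 332 × 3/16 = 62.25
  smooth-fruited non-bitter: 332 × 1/16 = 20.75
χ² = Σ (O − E)² / E
  spiny-fruited bitter: (151 − 186.75)² / 186.75 = 6.8437
  spiny-fruited non-bitter: (84 − 62.25)² / 62.25 = 7.5994
  smooth-fruited bitter: (69 − 62.25)² / 62.25 = 0.7319
  smooth-fruited non-bitter: (28 − 20.75)² / 20.75 = 2.5331
χ² = 6.8437 + 7.5994 + 0.7319 + 2.5331 = 17.7081 ≈ 17.708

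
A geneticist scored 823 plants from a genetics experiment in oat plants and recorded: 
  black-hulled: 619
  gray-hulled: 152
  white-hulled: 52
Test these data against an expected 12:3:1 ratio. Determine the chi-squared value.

The 12:3:1 ratio has 16 parts, so with N = 823 the expected counts are:
  black-hulled: 823 × 12/16 = 617.25
  gray-hulled: 823 × 3/16 = 154.3125
  white-hulled: 823 × 1/16 = 51.4375
χ² = Σ (O − E)² / E
  black-hulled: (619 − 617.25)² / 617.25 = 0.0050
  gray-hulled: (152 − 154.3125)² / 154.3125 = 0.0347
  white-hulled: (52 − 51.4375)² / 51.4375 = 0.0062
χ² = 0.0050 + 0.0347 + 0.0062 = 0.0459 ≈ 0.046

0.046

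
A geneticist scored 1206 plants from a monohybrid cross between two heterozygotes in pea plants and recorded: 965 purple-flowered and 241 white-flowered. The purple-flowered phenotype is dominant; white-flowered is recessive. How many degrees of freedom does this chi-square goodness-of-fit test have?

1

For a monohybrid cross between heterozygotes with complete dominance, the expected phenotypic ratio is 3:1.
A goodness-of-fit test with 2 phenotype classes has df = 2 − 1 = 1.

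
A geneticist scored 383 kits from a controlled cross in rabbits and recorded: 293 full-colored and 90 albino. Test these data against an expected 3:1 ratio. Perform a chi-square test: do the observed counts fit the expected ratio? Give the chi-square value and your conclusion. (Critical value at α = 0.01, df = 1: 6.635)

Expected counts for N = 383 under a 3:1 ratio (total parts = 4):
  full-colored: 383 × 3/4 = 287.25
  albino: 383 × 1/4 = 95.75
χ² = Σ (O − E)² / E
  full-colored: (293 − 287.25)² / 287.25 = 0.1151
  albino: (90 − 95.75)² / 95.75 = 0.3453
χ² = 0.1151 + 0.3453 = 0.4604 ≈ 0.460
Degrees of freedom = 2 − 1 = 1; critical value at α = 0.01 is 6.635.
Since 0.460 < 6.635, we fail to reject the null hypothesis — the data are consistent with the 3:1 ratio.

0.460; consistent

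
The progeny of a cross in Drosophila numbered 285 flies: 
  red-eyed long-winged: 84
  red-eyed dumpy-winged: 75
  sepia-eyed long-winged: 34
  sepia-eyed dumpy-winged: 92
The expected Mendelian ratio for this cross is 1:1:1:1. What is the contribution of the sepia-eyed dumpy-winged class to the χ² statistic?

Total ratio parts = 4. Expected numbers out of 285:
  red-eyed long-winged: 285 × 1/4 = 71.25
  red-eyed dumpy-winged: 285 × 1/4 = 71.25
  sepia-eyed long-winged: 285 × 1/4 = 71.25
  sepia-eyed dumpy-winged: 285 × 1/4 = 71.25
Contribution of sepia-eyed dumpy-winged: (92 − 71.25)² / 71.25 = 6.0430

6.043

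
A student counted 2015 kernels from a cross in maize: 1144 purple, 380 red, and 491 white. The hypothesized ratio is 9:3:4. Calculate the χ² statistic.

The 9:3:4 ratio has 16 parts, so with N = 2015 the expected counts are:
  purple: 2015 × 9/16 = 1133.4375
  red: 2015 × 3/16 = 377.8125
  white: 2015 × 4/16 = 503.75
χ² = Σ (O − E)² / E
  purple: (1144 − 1133.4375)² / 1133.4375 = 0.0984
  red: (380 − 377.8125)² / 377.8125 = 0.0127
  white: (491 − 503.75)² / 503.75 = 0.3227
χ² = 0.0984 + 0.0127 + 0.3227 = 0.4338 ≈ 0.434

0.434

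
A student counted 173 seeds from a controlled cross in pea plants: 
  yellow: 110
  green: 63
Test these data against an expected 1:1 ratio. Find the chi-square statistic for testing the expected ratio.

The 1:1 ratio has 2 parts, so with N = 173 the expected counts are:
  yellow: 173 × 1/2 = 86.5
  green: 173 × 1/2 = 86.5
χ² = Σ (O − E)² / E
  yellow: (110 − 86.5)² / 86.5 = 6.3844
  green: (63 − 86.5)² / 86.5 = 6.3844
χ² = 6.3844 + 6.3844 = 12.7688 ≈ 12.769

12.769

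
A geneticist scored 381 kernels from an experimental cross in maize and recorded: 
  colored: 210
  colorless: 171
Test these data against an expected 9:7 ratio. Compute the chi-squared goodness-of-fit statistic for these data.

The 9:7 ratio has 16 parts, so with N = 381 the expected counts are:
  colored: 381 × 9/16 = 214.3125
  colorless: 381 × 7/16 = 166.6875
χ² = Σ (O − E)² / E
  colored: (210 − 214.3125)² / 214.3125 = 0.0868
  colorless: (171 − 166.6875)² / 166.6875 = 0.1116
χ² = 0.0868 + 0.1116 = 0.1984 ≈ 0.198

0.198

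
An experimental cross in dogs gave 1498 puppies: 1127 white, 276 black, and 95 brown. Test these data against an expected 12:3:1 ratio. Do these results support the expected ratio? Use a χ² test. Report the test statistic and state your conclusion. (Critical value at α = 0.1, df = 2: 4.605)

Expected counts for N = 1498 under a 12:3:1 ratio (total parts = 16):
  white: 1498 × 12/16 = 1123.5
  black: 1498 × 3/16 = 280.875
  brown: 1498 × 1/16 = 93.625
χ² = Σ (O − E)² / E
  white: (1127 − 1123.5)² / 1123.5 = 0.0109
  black: (276 − 280.875)² / 280.875 = 0.0846
  brown: (95 − 93.625)² / 93.625 = 0.0202
χ² = 0.0109 + 0.0846 + 0.0202 = 0.1157 ≈ 0.116
Degrees of freedom = 3 − 1 = 2; critical value at α = 0.1 is 4.605.
Since 0.116 < 4.605, we fail to reject the null hypothesis — the data are consistent with the 12:3:1 ratio.

0.116; consistent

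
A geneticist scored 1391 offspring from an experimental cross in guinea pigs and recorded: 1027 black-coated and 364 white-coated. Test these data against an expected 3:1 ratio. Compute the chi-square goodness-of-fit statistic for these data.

1.012

Under the 3:1 hypothesis (Σ ratio = 4, N = 1391):
  black-coated: 1391 × 3/4 = 1043.25
  white-coated: 1391 × 1/4 = 347.75
χ² = Σ (O − E)² / E
  black-coated: (1027 − 1043.25)² / 1043.25 = 0.2531
  white-coated: (364 − 347.75)² / 347.75 = 0.7593
χ² = 0.2531 + 0.7593 = 1.0124 ≈ 1.012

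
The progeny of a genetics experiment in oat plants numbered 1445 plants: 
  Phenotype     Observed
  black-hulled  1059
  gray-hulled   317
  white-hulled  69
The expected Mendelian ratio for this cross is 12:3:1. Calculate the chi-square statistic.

13.426

The 12:3:1 ratio has 16 parts, so with N = 1445 the expected counts are:
  black-hulled: 1445 × 12/16 = 1083.75
  gray-hulled: 1445 × 3/16 = 270.9375
  white-hulled: 1445 × 1/16 = 90.3125
χ² = Σ (O − E)² / E
  black-hulled: (1059 − 1083.75)² / 1083.75 = 0.5652
  gray-hulled: (317 − 270.9375)² / 270.9375 = 7.8312
  white-hulled: (69 − 90.3125)² / 90.3125 = 5.0295
χ² = 0.5652 + 7.8312 + 5.0295 = 13.4259 ≈ 13.426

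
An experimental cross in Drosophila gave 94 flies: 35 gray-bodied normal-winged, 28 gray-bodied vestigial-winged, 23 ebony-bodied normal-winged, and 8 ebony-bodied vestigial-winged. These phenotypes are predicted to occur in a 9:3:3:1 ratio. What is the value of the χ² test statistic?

14.558

Total ratio parts = 16. Expected numbers out of 94:
  gray-bodied normal-winged: 94 × 9/16 = 52.875
  gray-bodied vestigial-winged: 94 × 3/16 = 17.625
  ebony-bodied normal-winged: 94 × 3/16 = 17.625
  ebony-bodied vestigial-winged: 94 × 1/16 = 5.875
χ² = Σ (O − E)² / E
  gray-bodied normal-winged: (35 − 52.875)² / 52.875 = 6.0428
  gray-bodied vestigial-winged: (28 − 17.625)² / 17.625 = 6.1073
  ebony-bodied normal-winged: (23 − 17.625)² / 17.625 = 1.6392
  ebony-bodied vestigial-winged: (8 − 5.875)² / 5.875 = 0.7686
χ² = 6.0428 + 6.1073 + 1.6392 + 0.7686 = 14.5579 ≈ 14.558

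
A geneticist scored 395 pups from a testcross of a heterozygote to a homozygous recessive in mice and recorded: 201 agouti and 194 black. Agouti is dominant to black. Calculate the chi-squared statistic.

0.124

A testcross of a heterozygote (Aa × aa) gives a 1:1 phenotypic ratio.
Expected counts for N = 395 under a 1:1 ratio (total parts = 2):
  agouti: 395 × 1/2 = 197.5
  black: 395 × 1/2 = 197.5
χ² = Σ (O − E)² / E
  agouti: (201 − 197.5)² / 197.5 = 0.0620
  black: (194 − 197.5)² / 197.5 = 0.0620
χ² = 0.0620 + 0.0620 = 0.124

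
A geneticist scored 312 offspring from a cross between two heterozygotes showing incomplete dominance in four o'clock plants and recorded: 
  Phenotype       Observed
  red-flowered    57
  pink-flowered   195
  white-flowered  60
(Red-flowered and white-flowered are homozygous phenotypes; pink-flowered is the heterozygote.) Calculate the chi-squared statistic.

19.558

With incomplete dominance, a heterozygote × heterozygote cross gives a 1:2:1 phenotypic ratio.
The 1:2:1 ratio has 4 parts, so with N = 312 the expected counts are:
  red-flowered: 312 × 1/4 = 78
  pink-flowered: 312 × 2/4 = 156
  white-flowered: 312 × 1/4 = 78
χ² = Σ (O − E)² / E
  red-flowered: (57 − 78)² / 78 = 5.6538
  pink-flowered: (195 − 156)² / 156 = 9.7500
  white-flowered: (60 − 78)² / 78 = 4.1538
χ² = 5.6538 + 9.7500 + 4.1538 = 19.5576 ≈ 19.558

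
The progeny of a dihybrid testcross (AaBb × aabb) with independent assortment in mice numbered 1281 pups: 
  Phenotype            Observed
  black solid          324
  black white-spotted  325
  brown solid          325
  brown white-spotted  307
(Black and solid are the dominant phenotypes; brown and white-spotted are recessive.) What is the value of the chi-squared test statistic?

0.733

A dihybrid testcross with independent assortment gives a 1:1:1:1 ratio.
Total ratio parts = 4. Expected numbers out of 1281:
  black solid: 1281 × 1/4 = 320.25
  black white-spotted: 1281 × 1/4 = 320.25
  brown solid: 1281 × 1/4 = 320.25
  brown white-spotted: 1281 × 1/4 = 320.25
χ² = Σ (O − E)² / E
  black solid: (324 − 320.25)² / 320.25 = 0.0439
  black white-spotted: (325 − 320.25)² / 320.25 = 0.0705
  brown solid: (325 − 320.25)² / 320.25 = 0.0705
  brown white-spotted: (307 − 320.25)² / 320.25 = 0.5482
χ² = 0.0439 + 0.0705 + 0.0705 + 0.5482 = 0.7331 ≈ 0.733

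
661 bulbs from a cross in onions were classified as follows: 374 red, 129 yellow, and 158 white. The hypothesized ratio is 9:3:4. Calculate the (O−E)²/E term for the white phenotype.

The 9:3:4 ratio has 16 parts, so with N = 661 the expected counts are:
  red: 661 × 9/16 = 371.8125
  yellow: 661 × 3/16 = 123.9375
  white: 661 × 4/16 = 165.25
Contribution of white: (158 − 165.25)² / 165.25 = 0.3181

0.318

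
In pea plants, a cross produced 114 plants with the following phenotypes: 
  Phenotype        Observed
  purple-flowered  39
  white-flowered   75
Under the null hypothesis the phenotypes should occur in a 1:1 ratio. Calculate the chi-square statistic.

11.368

Total ratio parts = 2. Expected numbers out of 114:
  purple-flowered: 114 × 1/2 = 57
  white-flowered: 114 × 1/2 = 57
χ² = Σ (O − E)² / E
  purple-flowered: (39 − 57)² / 57 = 5.6842
  white-flowered: (75 − 57)² / 57 = 5.6842
χ² = 5.6842 + 5.6842 = 11.3684 ≈ 11.368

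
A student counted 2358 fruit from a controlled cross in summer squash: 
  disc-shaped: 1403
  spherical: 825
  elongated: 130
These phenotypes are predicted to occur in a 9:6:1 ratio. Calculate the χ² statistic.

10.445

The 9:6:1 ratio has 16 parts, so with N = 2358 the expected counts are:
  disc-shaped: 2358 × 9/16 = 1326.375
  spherical: 2358 × 6/16 = 884.25
  elongated: 2358 × 1/16 = 147.375
χ² = Σ (O − E)² / E
  disc-shaped: (1403 − 1326.375)² / 1326.375 = 4.4266
  spherical: (825 − 884.25)² / 884.25 = 3.9701
  elongated: (130 − 147.375)² / 147.375 = 2.0485
χ² = 4.4266 + 3.9701 + 2.0485 = 10.4452 ≈ 10.445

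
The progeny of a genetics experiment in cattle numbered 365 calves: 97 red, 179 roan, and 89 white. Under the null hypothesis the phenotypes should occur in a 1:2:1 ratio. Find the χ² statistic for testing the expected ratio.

The 1:2:1 ratio has 4 parts, so with N = 365 the expected counts are:
  red: 365 × 1/4 = 91.25
  roan: 365 × 2/4 = 182.5
  white: 365 × 1/4 = 91.25
χ² = Σ (O − E)² / E
  red: (97 − 91.25)² / 91.25 = 0.3623
  roan: (179 − 182.5)² / 182.5 = 0.0671
  white: (89 − 91.25)² / 91.25 = 0.0555
χ² = 0.3623 + 0.0671 + 0.0555 = 0.4849 ≈ 0.485

0.485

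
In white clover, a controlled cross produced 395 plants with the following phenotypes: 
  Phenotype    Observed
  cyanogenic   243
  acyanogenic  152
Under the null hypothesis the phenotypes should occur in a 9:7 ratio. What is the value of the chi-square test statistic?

The 9:7 ratio has 16 parts, so with N = 395 the expected counts are:
  cyanogenic: 395 × 9/16 = 222.1875
  acyanogenic: 395 × 7/16 = 172.8125
χ² = Σ (O − E)² / E
  cyanogenic: (243 − 222.1875)² / 222.1875 = 1.9495
  acyanogenic: (152 − 172.8125)² / 172.8125 = 2.5065
χ² = 1.9495 + 2.5065 = 4.456

4.456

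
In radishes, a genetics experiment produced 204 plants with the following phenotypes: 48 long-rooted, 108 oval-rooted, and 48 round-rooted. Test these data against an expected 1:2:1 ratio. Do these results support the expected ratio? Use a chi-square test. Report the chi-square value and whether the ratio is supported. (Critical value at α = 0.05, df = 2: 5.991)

0.706; consistent

Expected counts for N = 204 under a 1:2:1 ratio (total parts = 4):
  long-rooted: 204 × 1/4 = 51
  oval-rooted: 204 × 2/4 = 102
  round-rooted: 204 × 1/4 = 51
χ² = Σ (O − E)² / E
  long-rooted: (48 − 51)² / 51 = 0.1765
  oval-rooted: (108 − 102)² / 102 = 0.3529
  round-rooted: (48 − 51)² / 51 = 0.1765
χ² = 0.1765 + 0.3529 + 0.1765 = 0.7059 ≈ 0.706
Degrees of freedom = 3 − 1 = 2; critical value at α = 0.05 is 5.991.
Since 0.706 < 5.991, we fail to reject the null hypothesis — the data are consistent with the 1:2:1 ratio.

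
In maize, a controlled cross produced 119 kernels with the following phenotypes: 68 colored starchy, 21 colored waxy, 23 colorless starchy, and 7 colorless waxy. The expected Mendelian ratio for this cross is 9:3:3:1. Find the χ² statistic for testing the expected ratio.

0.141

Expected counts for N = 119 under a 9:3:3:1 ratio (total parts = 16):
  colored starchy: 119 × 9/16 = 66.9375
  colored waxy: 119 × 3/16 = 22.3125
  colorless starchy: 119 × 3/16 = 22.3125
  colorless waxy: 119 × 1/16 = 7.4375
χ² = Σ (O − E)² / E
  colored starchy: (68 − 66.9375)² / 66.9375 = 0.0169
  colored waxy: (21 − 22.3125)² / 22.3125 = 0.0772
  colorless starchy: (23 − 22.3125)² / 22.3125 = 0.0212
  colorless waxy: (7 − 7.4375)² / 7.4375 = 0.0257
χ² = 0.0169 + 0.0772 + 0.0212 + 0.0257 = 0.141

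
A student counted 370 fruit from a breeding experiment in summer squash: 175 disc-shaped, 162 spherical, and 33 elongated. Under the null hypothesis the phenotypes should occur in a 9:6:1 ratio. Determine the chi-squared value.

Expected counts for N = 370 under a 9:6:1 ratio (total parts = 16):
  disc-shaped: 370 × 9/16 = 208.125
  spherical: 370 × 6/16 = 138.75
  elongated: 370 × 1/16 = 23.125
χ² = Σ (O − E)² / E
  disc-shaped: (175 − 208.125)² / 208.125 = 5.2721
  spherical: (162 − 138.75)² / 138.75 = 3.8959
  elongated: (33 − 23.125)² / 23.125 = 4.2169
χ² = 5.2721 + 3.8959 + 4.2169 = 13.3849 ≈ 13.385

13.385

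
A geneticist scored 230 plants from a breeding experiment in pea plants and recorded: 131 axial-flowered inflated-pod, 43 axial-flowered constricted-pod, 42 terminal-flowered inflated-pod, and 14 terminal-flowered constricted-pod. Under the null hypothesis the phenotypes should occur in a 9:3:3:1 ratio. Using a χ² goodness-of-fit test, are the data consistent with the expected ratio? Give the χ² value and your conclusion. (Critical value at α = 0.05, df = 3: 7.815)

0.060; consistent

The 9:3:3:1 ratio has 16 parts, so with N = 230 the expected counts are:
  axial-flowered inflated-pod: 230 × 9/16 = 129.375
  axial-flowered constricted-pod: 230 × 3/16 = 43.125
  terminal-flowered inflated-pod: 230 × 3/16 = 43.125
  terminal-flowered constricted-pod: 230 × 1/16 = 14.375
χ² = Σ (O − E)² / E
  axial-flowered inflated-pod: (131 − 129.375)² / 129.375 = 0.0204
  axial-flowered constricted-pod: (43 − 43.125)² / 43.125 = 0.0004
  terminal-flowered inflated-pod: (42 − 43.125)² / 43.125 = 0.0293
  terminal-flowered constricted-pod: (14 − 14.375)² / 14.375 = 0.0098
χ² = 0.0204 + 0.0004 + 0.0293 + 0.0098 = 0.0599 ≈ 0.060
Degrees of freedom = 4 − 1 = 3; critical value at α = 0.05 is 7.815.
Since 0.060 < 7.815, we fail to reject the null hypothesis — the data are consistent with the 9:3:3:1 ratio.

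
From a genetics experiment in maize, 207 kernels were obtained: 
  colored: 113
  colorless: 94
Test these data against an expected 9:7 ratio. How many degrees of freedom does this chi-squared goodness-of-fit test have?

A goodness-of-fit test with 2 phenotype classes has df = 2 − 1 = 1.

1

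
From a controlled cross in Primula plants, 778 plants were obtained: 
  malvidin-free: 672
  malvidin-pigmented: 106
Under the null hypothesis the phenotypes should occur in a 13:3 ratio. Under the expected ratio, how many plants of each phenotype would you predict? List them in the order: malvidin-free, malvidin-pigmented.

Expected counts for N = 778 under a 13:3 ratio (total parts = 16):
  malvidin-free: 778 × 13/16 = 632.125
  malvidin-pigmented: 778 × 3/16 = 145.875

632.125, 145.875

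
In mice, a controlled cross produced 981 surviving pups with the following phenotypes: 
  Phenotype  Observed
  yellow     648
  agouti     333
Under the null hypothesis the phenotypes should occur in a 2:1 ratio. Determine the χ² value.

0.165

The 2:1 ratio has 3 parts, so with N = 981 the expected counts are:
  yellow: 981 × 2/3 = 654
  agouti: 981 × 1/3 = 327
χ² = Σ (O − E)² / E
  yellow: (648 − 654)² / 654 = 0.0550
  agouti: (333 − 327)² / 327 = 0.1101
χ² = 0.0550 + 0.1101 = 0.1651 ≈ 0.165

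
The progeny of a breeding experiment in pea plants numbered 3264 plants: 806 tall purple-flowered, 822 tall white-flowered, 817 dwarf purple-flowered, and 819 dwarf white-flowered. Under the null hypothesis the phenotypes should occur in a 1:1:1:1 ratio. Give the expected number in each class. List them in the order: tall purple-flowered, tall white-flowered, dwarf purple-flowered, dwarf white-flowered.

816, 816, 816, 816

Expected counts for N = 3264 under a 1:1:1:1 ratio (total parts = 4):
  tall purple-flowered: 3264 × 1/4 = 816
  tall white-flowered: 3264 × 1/4 = 816
  dwarf purple-flowered: 3264 × 1/4 = 816
  dwarf white-flowered: 3264 × 1/4 = 816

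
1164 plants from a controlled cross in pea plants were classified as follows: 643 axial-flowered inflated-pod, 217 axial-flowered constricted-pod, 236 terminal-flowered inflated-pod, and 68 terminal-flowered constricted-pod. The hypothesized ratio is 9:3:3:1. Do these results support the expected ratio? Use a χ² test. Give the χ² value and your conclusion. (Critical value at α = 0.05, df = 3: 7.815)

Under the 9:3:3:1 hypothesis (Σ ratio = 16, N = 1164):
  axial-flowered inflated-pod: 1164 × 9/16 = 654.75
  axial-flowered constricted-pod: 1164 × 3/16 = 218.25
  terminal-flowered inflated-pod: 1164 × 3/16 = 218.25
  terminal-flowered constricted-pod: 1164 × 1/16 = 72.75
χ² = Σ (O − E)² / E
  axial-flowered inflated-pod: (643 − 654.75)² / 654.75 = 0.2109
  axial-flowered constricted-pod: (217 − 218.25)² / 218.25 = 0.0072
  terminal-flowered inflated-pod: (236 − 218.25)² / 218.25 = 1.4436
  terminal-flowered constricted-pod: (68 − 72.75)² / 72.75 = 0.3101
χ² = 0.2109 + 0.0072 + 1.4436 + 0.3101 = 1.9718 ≈ 1.972
Degrees of freedom = 4 − 1 = 3; critical value at α = 0.05 is 7.815.
Since 1.972 < 7.815, we fail to reject the null hypothesis — the data are consistent with the 9:3:3:1 ratio.

1.972; consistent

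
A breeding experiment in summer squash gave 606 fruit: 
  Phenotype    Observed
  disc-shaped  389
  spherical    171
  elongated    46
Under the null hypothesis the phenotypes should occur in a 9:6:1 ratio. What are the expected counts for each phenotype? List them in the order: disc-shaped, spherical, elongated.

340.875, 227.25, 37.875

Expected counts for N = 606 under a 9:6:1 ratio (total parts = 16):
  disc-shaped: 606 × 9/16 = 340.875
  spherical: 606 × 6/16 = 227.25
  elongated: 606 × 1/16 = 37.875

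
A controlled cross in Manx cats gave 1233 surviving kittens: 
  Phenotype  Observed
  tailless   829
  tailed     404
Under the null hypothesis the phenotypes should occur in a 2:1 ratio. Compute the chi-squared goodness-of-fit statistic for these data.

0.179

Under the 2:1 hypothesis (Σ ratio = 3, N = 1233):
  tailless: 1233 × 2/3 = 822
  tailed: 1233 × 1/3 = 411
χ² = Σ (O − E)² / E
  tailless: (829 − 822)² / 822 = 0.0596
  tailed: (404 − 411)² / 411 = 0.1192
χ² = 0.0596 + 0.1192 = 0.1788 ≈ 0.179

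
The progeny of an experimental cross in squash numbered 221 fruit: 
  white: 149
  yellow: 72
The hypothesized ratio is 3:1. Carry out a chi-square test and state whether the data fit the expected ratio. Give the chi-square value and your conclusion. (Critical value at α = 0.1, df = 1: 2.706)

Expected counts for N = 221 under a 3:1 ratio (total parts = 4):
  white: 221 × 3/4 = 165.75
  yellow: 221 × 1/4 = 55.25
χ² = Σ (O − E)² / E
  white: (149 − 165.75)² / 165.75 = 1.6927
  yellow: (72 − 55.25)² / 55.25 = 5.0781
χ² = 1.6927 + 5.0781 = 6.7708 ≈ 6.771
Degrees of freedom = 2 − 1 = 1; critical value at α = 0.1 is 2.706.
Since 6.771 > 2.706, we reject the null hypothesis — the data do not fit the 3:1 ratio.

6.771; not consistent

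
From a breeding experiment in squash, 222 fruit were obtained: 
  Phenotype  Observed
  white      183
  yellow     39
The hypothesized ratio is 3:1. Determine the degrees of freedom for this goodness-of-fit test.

A goodness-of-fit test with 2 phenotype classes has df = 2 − 1 = 1.

1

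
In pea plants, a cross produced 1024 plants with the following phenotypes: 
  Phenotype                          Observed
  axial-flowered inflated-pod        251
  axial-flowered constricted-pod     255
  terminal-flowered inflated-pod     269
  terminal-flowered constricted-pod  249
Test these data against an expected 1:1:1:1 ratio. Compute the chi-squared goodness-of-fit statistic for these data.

Expected counts for N = 1024 under a 1:1:1:1 ratio (total parts = 4):
  axial-flowered inflated-pod: 1024 × 1/4 = 256
  axial-flowered constricted-pod: 1024 × 1/4 = 256
  terminal-flowered inflated-pod: 1024 × 1/4 = 256
  terminal-flowered constricted-pod: 1024 × 1/4 = 256
χ² = Σ (O − E)² / E
  axial-flowered inflated-pod: (251 − 256)² / 256 = 0.0977
  axial-flowered constricted-pod: (255 − 256)² / 256 = 0.0039
  terminal-flowered inflated-pod: (269 − 256)² / 256 = 0.6602
  terminal-flowered constricted-pod: (249 − 256)² / 256 = 0.1914
χ² = 0.0977 + 0.0039 + 0.6602 + 0.1914 = 0.9532 ≈ 0.953

0.953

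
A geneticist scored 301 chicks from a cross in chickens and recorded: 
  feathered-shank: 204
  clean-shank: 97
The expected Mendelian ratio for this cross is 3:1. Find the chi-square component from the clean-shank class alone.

6.287

Under the 3:1 hypothesis (Σ ratio = 4, N = 301):
  feathered-shank: 301 × 3/4 = 225.75
  clean-shank: 301 × 1/4 = 75.25
Contribution of clean-shank: (97 − 75.25)² / 75.25 = 6.2865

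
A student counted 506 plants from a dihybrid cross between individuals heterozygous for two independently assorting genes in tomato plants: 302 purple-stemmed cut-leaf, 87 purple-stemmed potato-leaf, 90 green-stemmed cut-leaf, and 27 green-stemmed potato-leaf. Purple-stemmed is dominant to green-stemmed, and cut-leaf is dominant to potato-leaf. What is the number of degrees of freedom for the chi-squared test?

3

A dihybrid F₂ with independent assortment and complete dominance at both loci gives a 9:3:3:1 phenotypic ratio.
A goodness-of-fit test with 4 phenotype classes has df = 4 − 1 = 3.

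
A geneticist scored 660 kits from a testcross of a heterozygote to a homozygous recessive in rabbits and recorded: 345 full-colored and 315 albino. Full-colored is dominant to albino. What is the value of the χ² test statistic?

1.364

A testcross of a heterozygote (Aa × aa) gives a 1:1 phenotypic ratio.
The 1:1 ratio has 2 parts, so with N = 660 the expected counts are:
  full-colored: 660 × 1/2 = 330
  albino: 660 × 1/2 = 330
χ² = Σ (O − E)² / E
  full-colored: (345 − 330)² / 330 = 0.6818
  albino: (315 − 330)² / 330 = 0.6818
χ² = 0.6818 + 0.6818 = 1.3636 ≈ 1.364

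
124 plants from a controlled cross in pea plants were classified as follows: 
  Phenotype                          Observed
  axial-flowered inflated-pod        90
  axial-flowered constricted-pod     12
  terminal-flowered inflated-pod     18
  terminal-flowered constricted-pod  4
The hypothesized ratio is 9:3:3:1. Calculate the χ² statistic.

Expected counts for N = 124 under a 9:3:3:1 ratio (total parts = 16):
  axial-flowered inflated-pod: 124 × 9/16 = 69.75
  axial-flowered constricted-pod: 124 × 3/16 = 23.25
  terminal-flowered inflated-pod: 124 × 3/16 = 23.25
  terminal-flowered constricted-pod: 124 × 1/16 = 7.75
χ² = Σ (O − E)² / E
  axial-flowered inflated-pod: (90 − 69.75)² / 69.75 = 5.8790
  axial-flowered constricted-pod: (12 − 23.25)² / 23.25 = 5.4435
  terminal-flowered inflated-pod: (18 − 23.25)² / 23.25 = 1.1855
  terminal-flowered constricted-pod: (4 − 7.75)² / 7.75 = 1.8145
χ² = 5.8790 + 5.4435 + 1.1855 + 1.8145 = 14.3225 ≈ 14.323

14.323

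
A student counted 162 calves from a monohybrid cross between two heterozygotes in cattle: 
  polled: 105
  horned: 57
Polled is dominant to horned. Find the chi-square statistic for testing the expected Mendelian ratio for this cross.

8.963

For a monohybrid cross between heterozygotes with complete dominance, the expected phenotypic ratio is 3:1.
Total ratio parts = 4. Expected numbers out of 162:
  polled: 162 × 3/4 = 121.5
  horned: 162 × 1/4 = 40.5
χ² = Σ (O − E)² / E
  polled: (105 − 121.5)² / 121.5 = 2.2407
  horned: (57 − 40.5)² / 40.5 = 6.7222
χ² = 2.2407 + 6.7222 = 8.9629 ≈ 8.963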